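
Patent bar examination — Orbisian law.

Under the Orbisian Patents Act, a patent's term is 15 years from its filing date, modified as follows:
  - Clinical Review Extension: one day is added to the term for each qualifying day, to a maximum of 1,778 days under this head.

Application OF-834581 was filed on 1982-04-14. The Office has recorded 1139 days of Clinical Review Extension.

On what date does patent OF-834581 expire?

Base term: filing date + 15 years → 14 April 1997.
Clinical Review Extension: 1139 days (within the 1778-day cap) → +1139 days → 27 May 2000.

May 27, 2000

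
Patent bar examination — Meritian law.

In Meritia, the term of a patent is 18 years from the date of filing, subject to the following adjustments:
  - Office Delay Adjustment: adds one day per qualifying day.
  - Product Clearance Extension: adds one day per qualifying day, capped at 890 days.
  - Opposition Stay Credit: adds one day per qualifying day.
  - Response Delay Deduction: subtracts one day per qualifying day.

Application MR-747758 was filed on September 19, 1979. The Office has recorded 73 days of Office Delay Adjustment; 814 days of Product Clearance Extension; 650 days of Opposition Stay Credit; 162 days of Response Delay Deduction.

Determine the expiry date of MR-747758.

Base term: filing date + 18 years → 19 September 1997.
Office Delay Adjustment: +73 days → 1 December 1997.
Product Clearance Extension: 814 days (within the 890-day cap) → +814 days → 23 February 2000.
Opposition Stay Credit: +650 days → 4 December 2001.
Response Delay Deduction: −162 days → 25 June 2001.

June 25, 2001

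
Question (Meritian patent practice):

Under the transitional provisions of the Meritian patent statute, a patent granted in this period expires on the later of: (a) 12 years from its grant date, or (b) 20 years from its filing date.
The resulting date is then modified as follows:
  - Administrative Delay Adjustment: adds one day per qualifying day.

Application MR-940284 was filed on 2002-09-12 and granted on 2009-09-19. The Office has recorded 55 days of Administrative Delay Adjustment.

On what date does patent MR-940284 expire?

November 6, 2022

(a) grant + 12 years → 19 September 2021.
(b) filing + 20 years → 12 September 2022.
Later of the two: 12 September 2022.
Administrative Delay Adjustment: +55 days → 6 November 2022.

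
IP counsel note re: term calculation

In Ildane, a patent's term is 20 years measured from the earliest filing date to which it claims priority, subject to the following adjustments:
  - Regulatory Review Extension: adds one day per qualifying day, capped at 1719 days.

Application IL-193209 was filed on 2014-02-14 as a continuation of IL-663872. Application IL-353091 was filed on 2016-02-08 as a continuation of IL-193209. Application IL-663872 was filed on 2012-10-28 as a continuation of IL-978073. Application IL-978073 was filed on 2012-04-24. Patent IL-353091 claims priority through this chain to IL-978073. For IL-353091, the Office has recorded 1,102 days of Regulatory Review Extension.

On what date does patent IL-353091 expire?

2035-05-01

Earliest priority filing: 24 April 2012.
Base term: 24 April 2012 + 20 years → 24 April 2032.
Regulatory Review Extension: 1102 days (within the 1719-day cap) → +1102 days → 1 May 2035.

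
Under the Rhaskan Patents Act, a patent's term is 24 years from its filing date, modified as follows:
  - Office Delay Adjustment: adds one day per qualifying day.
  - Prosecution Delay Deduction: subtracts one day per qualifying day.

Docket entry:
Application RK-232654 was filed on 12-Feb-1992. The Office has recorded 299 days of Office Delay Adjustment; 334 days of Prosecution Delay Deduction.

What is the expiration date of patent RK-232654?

Base term: filing date + 24 years → 12 February 2016.
Office Delay Adjustment: +299 days → 7 December 2016.
Prosecution Delay Deduction: −334 days → 8 January 2016.

January 8, 2016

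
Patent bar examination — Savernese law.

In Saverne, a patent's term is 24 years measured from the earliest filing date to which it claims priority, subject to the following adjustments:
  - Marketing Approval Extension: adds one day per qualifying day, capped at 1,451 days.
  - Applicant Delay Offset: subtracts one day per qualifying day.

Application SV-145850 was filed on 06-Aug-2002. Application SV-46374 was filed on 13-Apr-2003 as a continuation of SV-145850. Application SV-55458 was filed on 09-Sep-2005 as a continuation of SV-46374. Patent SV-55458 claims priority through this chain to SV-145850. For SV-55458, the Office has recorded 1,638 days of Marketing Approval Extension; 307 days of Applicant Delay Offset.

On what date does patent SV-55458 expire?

Earliest priority filing: 6 August 2002.
Base term: 6 August 2002 + 24 years → 6 August 2026.
Marketing Approval Extension: 1638 days claimed exceeds the 1451-day cap, so +1451 days → 27 July 2030.
Applicant Delay Offset: −307 days → 23 September 2029.

2029-09-23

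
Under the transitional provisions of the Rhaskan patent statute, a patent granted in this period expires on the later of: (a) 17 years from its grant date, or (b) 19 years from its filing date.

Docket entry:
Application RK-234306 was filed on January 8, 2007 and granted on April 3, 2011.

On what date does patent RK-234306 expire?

(a) grant + 17 years → 3 April 2028.
(b) filing + 19 years → 8 January 2026.
Later of the two: 3 April 2028.

2028-04-03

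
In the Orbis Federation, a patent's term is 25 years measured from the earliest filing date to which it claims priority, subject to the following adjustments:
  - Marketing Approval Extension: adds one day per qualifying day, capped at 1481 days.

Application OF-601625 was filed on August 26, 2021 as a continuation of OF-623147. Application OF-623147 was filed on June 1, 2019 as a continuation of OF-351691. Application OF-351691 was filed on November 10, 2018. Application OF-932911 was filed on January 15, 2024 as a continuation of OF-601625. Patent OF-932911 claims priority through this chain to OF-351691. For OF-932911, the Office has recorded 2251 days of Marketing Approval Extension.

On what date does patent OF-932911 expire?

Earliest priority filing: 10 November 2018.
Base term: 10 November 2018 + 25 years → 10 November 2043.
Marketing Approval Extension: 2251 days claimed exceeds the 1481-day cap, so +1481 days → 30 November 2047.

November 30, 2047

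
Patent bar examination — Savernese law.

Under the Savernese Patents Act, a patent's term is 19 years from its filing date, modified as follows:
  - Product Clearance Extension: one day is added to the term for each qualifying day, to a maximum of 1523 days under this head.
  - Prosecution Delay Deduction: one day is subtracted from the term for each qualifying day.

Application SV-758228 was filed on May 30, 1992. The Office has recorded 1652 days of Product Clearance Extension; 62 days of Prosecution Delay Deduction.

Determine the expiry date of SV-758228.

May 30, 2015

Base term: filing date + 19 years → 30 May 2011.
Product Clearance Extension: 1652 days claimed exceeds the 1523-day cap, so +1523 days → 31 July 2015.
Prosecution Delay Deduction: −62 days → 30 May 2015.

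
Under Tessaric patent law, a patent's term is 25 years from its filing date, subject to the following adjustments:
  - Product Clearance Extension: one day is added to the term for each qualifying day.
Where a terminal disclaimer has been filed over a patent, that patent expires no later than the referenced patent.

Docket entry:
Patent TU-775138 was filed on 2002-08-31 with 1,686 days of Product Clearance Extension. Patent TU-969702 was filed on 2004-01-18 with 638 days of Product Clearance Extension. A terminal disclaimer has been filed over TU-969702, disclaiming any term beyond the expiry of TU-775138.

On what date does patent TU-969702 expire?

October 18, 2030

Natural term of TU-969702:
  Base: filing + 25 years → 18 January 2029.
  Product Clearance Extension: +638 days → 18 October 2030.
Expiry of referenced patent TU-775138:
  Base: filing + 25 years → 31 August 2027.
  Product Clearance Extension: +1686 days → 12 April 2032.
Terminal disclaimer: TU-969702 expires on the earlier of 18 October 2030 and 12 April 2032.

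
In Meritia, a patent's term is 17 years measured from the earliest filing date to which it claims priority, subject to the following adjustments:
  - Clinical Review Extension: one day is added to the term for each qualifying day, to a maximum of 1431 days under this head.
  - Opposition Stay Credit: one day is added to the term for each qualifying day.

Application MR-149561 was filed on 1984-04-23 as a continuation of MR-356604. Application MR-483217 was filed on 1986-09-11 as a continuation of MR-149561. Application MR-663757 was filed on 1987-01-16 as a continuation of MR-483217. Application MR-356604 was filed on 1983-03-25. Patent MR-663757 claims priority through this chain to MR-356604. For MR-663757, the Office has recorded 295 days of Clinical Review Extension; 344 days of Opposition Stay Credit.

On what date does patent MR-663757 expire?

Earliest priority filing: 25 March 1983.
Base term: 25 March 1983 + 17 years → 25 March 2000.
Clinical Review Extension: 295 days (within the 1431-day cap) → +295 days → 14 January 2001.
Opposition Stay Credit: +344 days → 24 December 2001.

December 24, 2001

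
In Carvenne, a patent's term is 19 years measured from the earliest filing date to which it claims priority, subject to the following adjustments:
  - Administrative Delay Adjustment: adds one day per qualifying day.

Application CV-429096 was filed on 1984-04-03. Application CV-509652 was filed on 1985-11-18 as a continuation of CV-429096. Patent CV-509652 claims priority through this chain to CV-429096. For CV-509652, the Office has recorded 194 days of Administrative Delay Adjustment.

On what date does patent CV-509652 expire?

Earliest priority filing: 3 April 1984.
Base term: 3 April 1984 + 19 years → 3 April 2003.
Administrative Delay Adjustment: +194 days → 14 October 2003.

2003-10-14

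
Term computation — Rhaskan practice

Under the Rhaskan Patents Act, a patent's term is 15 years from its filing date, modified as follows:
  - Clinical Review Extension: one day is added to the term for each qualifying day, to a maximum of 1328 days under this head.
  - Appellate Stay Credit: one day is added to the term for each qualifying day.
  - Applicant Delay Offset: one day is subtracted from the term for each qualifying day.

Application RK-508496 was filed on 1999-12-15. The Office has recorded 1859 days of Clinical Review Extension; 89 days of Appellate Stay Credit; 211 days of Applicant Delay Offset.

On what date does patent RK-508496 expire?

2018-04-04

Base term: filing date + 15 years → 15 December 2014.
Clinical Review Extension: 1859 days claimed exceeds the 1328-day cap, so +1328 days → 4 August 2018.
Appellate Stay Credit: +89 days → 1 November 2018.
Applicant Delay Offset: −211 days → 4 April 2018.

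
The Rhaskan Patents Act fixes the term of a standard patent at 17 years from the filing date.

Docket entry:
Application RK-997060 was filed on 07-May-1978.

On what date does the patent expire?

1995-05-07

Filing date + 17 years → 7 May 1995.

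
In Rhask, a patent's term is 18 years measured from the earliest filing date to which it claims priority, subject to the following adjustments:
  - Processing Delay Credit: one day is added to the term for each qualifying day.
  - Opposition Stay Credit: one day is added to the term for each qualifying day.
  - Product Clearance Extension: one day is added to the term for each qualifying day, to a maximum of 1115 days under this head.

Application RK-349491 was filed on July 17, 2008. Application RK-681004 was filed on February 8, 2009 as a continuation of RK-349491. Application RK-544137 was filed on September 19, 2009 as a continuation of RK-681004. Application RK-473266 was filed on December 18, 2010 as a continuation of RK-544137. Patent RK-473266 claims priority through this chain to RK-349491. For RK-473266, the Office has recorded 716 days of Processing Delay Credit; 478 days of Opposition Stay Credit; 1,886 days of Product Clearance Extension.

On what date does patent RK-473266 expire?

Earliest priority filing: 17 July 2008.
Base term: 17 July 2008 + 18 years → 17 July 2026.
Processing Delay Credit: +716 days → 2 July 2028.
Opposition Stay Credit: +478 days → 23 October 2029.
Product Clearance Extension: 1886 days claimed exceeds the 1115-day cap, so +1115 days → 11 November 2032.

November 11, 2032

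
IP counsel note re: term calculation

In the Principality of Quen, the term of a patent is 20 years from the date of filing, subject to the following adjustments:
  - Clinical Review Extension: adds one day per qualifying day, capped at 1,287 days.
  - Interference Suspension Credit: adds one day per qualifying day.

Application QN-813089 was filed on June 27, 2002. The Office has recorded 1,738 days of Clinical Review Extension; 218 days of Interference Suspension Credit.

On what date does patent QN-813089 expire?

2026-08-10

Base term: filing date + 20 years → 27 June 2022.
Clinical Review Extension: 1738 days claimed exceeds the 1287-day cap, so +1287 days → 4 January 2026.
Interference Suspension Credit: +218 days → 10 August 2026.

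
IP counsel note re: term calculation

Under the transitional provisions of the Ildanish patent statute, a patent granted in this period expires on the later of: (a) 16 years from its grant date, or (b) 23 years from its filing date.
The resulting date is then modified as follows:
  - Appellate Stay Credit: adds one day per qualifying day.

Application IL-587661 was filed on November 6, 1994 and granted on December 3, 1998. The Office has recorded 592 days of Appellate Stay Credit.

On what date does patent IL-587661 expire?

June 21, 2019

(a) grant + 16 years → 3 December 2014.
(b) filing + 23 years → 6 November 2017.
Later of the two: 6 November 2017.
Appellate Stay Credit: +592 days → 21 June 2019.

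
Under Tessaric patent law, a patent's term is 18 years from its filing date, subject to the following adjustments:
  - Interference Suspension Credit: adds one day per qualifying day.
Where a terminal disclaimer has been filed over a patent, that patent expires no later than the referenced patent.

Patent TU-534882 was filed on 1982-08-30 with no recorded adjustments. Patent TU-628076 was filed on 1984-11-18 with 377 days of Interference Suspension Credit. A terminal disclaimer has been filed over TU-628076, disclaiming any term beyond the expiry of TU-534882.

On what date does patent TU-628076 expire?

August 30, 2000

Natural term of TU-628076:
  Base: filing + 18 years → 18 November 2002.
  Interference Suspension Credit: +377 days → 30 November 2003.
Expiry of referenced patent TU-534882:
  Base: filing + 18 years → 30 August 2000.
Terminal disclaimer: TU-628076 expires on the earlier of 30 November 2003 and 30 August 2000.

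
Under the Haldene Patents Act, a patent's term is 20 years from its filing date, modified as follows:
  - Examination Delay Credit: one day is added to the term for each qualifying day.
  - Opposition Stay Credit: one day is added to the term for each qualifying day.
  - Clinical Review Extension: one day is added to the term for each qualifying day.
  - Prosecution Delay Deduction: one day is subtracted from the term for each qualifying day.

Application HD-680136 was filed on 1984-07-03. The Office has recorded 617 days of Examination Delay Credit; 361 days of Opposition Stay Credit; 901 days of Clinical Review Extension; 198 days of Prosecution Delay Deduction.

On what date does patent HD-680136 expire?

2009-02-08

Base term: filing date + 20 years → 3 July 2004.
Examination Delay Credit: +617 days → 12 March 2006.
Opposition Stay Credit: +361 days → 8 March 2007.
Clinical Review Extension: +901 days → 25 August 2009.
Prosecution Delay Deduction: −198 days → 8 February 2009.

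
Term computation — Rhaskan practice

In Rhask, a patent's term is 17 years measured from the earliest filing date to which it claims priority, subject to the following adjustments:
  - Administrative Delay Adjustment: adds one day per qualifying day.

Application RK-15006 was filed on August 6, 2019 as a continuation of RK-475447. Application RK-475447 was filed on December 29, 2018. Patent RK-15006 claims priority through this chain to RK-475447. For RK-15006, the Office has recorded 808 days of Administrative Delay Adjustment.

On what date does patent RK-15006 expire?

Earliest priority filing: 29 December 2018.
Base term: 29 December 2018 + 17 years → 29 December 2035.
Administrative Delay Adjustment: +808 days → 16 March 2038.

2038-03-16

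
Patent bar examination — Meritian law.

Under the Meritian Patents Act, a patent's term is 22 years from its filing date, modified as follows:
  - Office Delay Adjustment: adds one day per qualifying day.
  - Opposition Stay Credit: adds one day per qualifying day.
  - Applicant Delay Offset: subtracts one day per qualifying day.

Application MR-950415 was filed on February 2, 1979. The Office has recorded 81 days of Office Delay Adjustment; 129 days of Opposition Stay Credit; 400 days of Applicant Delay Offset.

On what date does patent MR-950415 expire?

2000-07-27

Base term: filing date + 22 years → 2 February 2001.
Office Delay Adjustment: +81 days → 24 April 2001.
Opposition Stay Credit: +129 days → 31 August 2001.
Applicant Delay Offset: −400 days → 27 July 2000.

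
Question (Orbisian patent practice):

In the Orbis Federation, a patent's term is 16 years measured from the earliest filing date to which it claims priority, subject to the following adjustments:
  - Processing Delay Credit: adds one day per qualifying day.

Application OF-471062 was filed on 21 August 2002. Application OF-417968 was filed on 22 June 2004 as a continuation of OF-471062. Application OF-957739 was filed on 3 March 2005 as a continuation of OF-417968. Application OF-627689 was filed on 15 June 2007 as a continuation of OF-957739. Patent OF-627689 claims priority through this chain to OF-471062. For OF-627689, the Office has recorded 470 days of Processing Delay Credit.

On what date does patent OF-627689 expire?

Earliest priority filing: 21 August 2002.
Base term: 21 August 2002 + 16 years → 21 August 2018.
Processing Delay Credit: +470 days → 4 December 2019.

December 4, 2019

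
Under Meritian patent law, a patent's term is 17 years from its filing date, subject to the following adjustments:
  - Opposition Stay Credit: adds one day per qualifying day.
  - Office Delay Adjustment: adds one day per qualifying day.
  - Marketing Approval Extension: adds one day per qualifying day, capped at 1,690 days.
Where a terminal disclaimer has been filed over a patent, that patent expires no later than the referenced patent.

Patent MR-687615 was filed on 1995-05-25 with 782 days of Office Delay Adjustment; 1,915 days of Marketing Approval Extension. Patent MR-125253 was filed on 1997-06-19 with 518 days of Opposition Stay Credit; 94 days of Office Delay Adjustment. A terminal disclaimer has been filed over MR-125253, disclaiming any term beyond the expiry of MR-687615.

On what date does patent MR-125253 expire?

Natural term of MR-125253:
  Base: filing + 17 years → 19 June 2014.
  Opposition Stay Credit: +518 days → 19 November 2015.
  Office Delay Adjustment: +94 days → 21 February 2016.
Expiry of referenced patent MR-687615:
  Base: filing + 17 years → 25 May 2012.
  Office Delay Adjustment: +782 days → 16 July 2014.
  Marketing Approval Extension: 1915 days claimed exceeds the 1690-day cap, so +1690 days → 2 March 2019.
Terminal disclaimer: MR-125253 expires on the earlier of 21 February 2016 and 2 March 2019.

February 21, 2016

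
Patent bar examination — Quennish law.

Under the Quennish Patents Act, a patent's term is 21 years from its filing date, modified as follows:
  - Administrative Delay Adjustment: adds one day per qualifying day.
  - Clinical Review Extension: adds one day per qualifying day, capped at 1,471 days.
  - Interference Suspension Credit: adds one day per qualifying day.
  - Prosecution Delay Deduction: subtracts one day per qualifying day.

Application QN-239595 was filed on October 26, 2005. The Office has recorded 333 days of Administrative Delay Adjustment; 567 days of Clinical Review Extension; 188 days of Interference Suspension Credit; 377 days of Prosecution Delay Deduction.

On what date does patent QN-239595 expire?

Base term: filing date + 21 years → 26 October 2026.
Administrative Delay Adjustment: +333 days → 24 September 2027.
Clinical Review Extension: 567 days (within the 1471-day cap) → +567 days → 13 April 2029.
Interference Suspension Credit: +188 days → 18 October 2029.
Prosecution Delay Deduction: −377 days → 6 October 2028.

2028-10-06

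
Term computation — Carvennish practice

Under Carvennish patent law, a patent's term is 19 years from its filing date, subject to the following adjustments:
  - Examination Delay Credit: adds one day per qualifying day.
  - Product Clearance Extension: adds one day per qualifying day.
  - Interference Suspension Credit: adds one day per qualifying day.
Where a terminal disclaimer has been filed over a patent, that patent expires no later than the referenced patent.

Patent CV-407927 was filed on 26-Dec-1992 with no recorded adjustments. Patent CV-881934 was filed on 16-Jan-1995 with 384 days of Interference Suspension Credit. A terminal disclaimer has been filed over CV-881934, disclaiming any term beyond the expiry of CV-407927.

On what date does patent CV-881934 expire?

2011-12-26

Natural term of CV-881934:
  Base: filing + 19 years → 16 January 2014.
  Interference Suspension Credit: +384 days → 4 February 2015.
Expiry of referenced patent CV-407927:
  Base: filing + 19 years → 26 December 2011.
Terminal disclaimer: CV-881934 expires on the earlier of 4 February 2015 and 26 December 2011.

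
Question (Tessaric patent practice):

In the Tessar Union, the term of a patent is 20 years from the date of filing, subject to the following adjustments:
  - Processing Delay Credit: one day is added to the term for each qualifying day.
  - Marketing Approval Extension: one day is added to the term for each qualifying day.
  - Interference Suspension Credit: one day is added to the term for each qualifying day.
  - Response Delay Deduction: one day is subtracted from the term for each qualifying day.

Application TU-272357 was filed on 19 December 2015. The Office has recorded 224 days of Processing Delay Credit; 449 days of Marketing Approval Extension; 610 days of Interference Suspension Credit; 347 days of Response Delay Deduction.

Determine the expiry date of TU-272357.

Base term: filing date + 20 years → 19 December 2035.
Processing Delay Credit: +224 days → 30 July 2036.
Marketing Approval Extension: +449 days → 22 October 2037.
Interference Suspension Credit: +610 days → 24 June 2039.
Response Delay Deduction: −347 days → 12 July 2038.

July 12, 2038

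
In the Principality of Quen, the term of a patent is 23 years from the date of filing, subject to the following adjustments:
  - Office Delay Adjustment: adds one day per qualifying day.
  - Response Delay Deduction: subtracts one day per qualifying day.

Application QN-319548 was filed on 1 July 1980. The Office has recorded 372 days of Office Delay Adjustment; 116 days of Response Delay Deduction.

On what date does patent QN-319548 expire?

March 13, 2004

Base term: filing date + 23 years → 1 July 2003.
Office Delay Adjustment: +372 days → 7 July 2004.
Response Delay Deduction: −116 days → 13 March 2004.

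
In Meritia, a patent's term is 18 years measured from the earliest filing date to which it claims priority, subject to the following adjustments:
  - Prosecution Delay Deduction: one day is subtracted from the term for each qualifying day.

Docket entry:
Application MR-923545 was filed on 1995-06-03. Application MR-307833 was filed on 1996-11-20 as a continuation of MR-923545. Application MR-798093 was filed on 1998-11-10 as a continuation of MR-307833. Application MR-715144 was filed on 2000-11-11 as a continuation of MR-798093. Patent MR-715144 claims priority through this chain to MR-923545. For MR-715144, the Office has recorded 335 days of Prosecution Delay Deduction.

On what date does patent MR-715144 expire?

July 3, 2012

Earliest priority filing: 3 June 1995.
Base term: 3 June 1995 + 18 years → 3 June 2013.
Prosecution Delay Deduction: −335 days → 3 July 2012.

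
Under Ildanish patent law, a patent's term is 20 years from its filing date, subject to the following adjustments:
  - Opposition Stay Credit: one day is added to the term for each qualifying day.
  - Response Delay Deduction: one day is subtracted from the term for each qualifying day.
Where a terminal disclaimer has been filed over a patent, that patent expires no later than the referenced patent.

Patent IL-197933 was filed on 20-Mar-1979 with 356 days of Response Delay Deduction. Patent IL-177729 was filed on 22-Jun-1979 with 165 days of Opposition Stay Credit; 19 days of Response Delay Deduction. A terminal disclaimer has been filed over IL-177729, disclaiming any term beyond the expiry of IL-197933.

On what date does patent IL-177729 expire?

Natural term of IL-177729:
  Base: filing + 20 years → 22 June 1999.
  Opposition Stay Credit: +165 days → 4 December 1999.
  Response Delay Deduction: −19 days → 15 November 1999.
Expiry of referenced patent IL-197933:
  Base: filing + 20 years → 20 March 1999.
  Response Delay Deduction: −356 days → 29 March 1998.
Terminal disclaimer: IL-177729 expires on the earlier of 15 November 1999 and 29 March 1998.

1998-03-29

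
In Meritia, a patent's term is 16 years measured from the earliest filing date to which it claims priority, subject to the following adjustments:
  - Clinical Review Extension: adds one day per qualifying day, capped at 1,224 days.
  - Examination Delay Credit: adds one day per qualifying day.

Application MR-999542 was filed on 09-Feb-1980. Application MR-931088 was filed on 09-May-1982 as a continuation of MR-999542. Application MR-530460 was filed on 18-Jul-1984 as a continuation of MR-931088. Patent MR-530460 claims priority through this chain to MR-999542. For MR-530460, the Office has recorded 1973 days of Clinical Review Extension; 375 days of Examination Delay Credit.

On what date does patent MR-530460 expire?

2000-06-26

Earliest priority filing: 9 February 1980.
Base term: 9 February 1980 + 16 years → 9 February 1996.
Clinical Review Extension: 1973 days claimed exceeds the 1224-day cap, so +1224 days → 17 June 1999.
Examination Delay Credit: +375 days → 26 June 2000.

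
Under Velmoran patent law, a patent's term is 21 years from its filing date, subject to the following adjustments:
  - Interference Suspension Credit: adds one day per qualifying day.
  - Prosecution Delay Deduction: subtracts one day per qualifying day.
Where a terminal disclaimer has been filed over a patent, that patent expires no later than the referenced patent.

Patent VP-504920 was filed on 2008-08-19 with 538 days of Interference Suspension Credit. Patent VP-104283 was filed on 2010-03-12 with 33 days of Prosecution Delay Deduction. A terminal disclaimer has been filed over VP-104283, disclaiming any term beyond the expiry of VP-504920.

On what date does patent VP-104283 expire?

Natural term of VP-104283:
  Base: filing + 21 years → 12 March 2031.
  Prosecution Delay Deduction: −33 days → 7 February 2031.
Expiry of referenced patent VP-504920:
  Base: filing + 21 years → 19 August 2029.
  Interference Suspension Credit: +538 days → 8 February 2031.
Terminal disclaimer: VP-104283 expires on the earlier of 7 February 2031 and 8 February 2031.

2031-02-07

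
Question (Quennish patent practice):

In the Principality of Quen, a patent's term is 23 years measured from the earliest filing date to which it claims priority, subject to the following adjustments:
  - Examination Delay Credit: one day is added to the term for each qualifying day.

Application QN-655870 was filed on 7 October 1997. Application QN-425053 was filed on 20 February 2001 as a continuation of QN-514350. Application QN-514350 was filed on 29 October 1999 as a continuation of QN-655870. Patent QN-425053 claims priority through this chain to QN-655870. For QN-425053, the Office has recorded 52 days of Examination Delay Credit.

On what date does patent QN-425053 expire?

2020-11-28

Earliest priority filing: 7 October 1997.
Base term: 7 October 1997 + 23 years → 7 October 2020.
Examination Delay Credit: +52 days → 28 November 2020.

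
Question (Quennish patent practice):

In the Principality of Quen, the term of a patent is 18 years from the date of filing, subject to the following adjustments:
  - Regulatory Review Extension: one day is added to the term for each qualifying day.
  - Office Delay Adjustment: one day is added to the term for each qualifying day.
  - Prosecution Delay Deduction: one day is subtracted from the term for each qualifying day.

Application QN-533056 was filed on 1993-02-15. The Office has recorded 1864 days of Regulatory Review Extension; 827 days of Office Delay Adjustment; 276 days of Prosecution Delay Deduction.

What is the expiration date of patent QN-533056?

September 26, 2017

Base term: filing date + 18 years → 15 February 2011.
Regulatory Review Extension: +1864 days → 24 March 2016.
Office Delay Adjustment: +827 days → 29 June 2018.
Prosecution Delay Deduction: −276 days → 26 September 2017.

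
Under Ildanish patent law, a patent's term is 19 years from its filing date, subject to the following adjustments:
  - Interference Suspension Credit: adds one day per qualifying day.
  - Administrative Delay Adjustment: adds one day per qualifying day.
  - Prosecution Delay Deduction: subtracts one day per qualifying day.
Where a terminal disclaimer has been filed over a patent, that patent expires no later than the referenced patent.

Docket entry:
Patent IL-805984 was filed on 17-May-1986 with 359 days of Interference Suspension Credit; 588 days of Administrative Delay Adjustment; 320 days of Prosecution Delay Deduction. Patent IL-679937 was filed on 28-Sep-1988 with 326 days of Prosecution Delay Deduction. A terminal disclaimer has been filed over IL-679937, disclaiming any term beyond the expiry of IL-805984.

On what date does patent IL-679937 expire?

2006-11-06

Natural term of IL-679937:
  Base: filing + 19 years → 28 September 2007.
  Prosecution Delay Deduction: −326 days → 6 November 2006.
Expiry of referenced patent IL-805984:
  Base: filing + 19 years → 17 May 2005.
  Interference Suspension Credit: +359 days → 11 May 2006.
  Administrative Delay Adjustment: +588 days → 20 December 2007.
  Prosecution Delay Deduction: −320 days → 3 February 2007.
Terminal disclaimer: IL-679937 expires on the earlier of 6 November 2006 and 3 February 2007.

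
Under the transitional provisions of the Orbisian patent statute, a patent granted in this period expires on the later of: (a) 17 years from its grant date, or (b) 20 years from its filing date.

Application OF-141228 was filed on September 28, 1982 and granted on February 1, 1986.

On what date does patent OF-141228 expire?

2003-02-01

(a) grant + 17 years → 1 February 2003.
(b) filing + 20 years → 28 September 2002.
Later of the two: 1 February 2003.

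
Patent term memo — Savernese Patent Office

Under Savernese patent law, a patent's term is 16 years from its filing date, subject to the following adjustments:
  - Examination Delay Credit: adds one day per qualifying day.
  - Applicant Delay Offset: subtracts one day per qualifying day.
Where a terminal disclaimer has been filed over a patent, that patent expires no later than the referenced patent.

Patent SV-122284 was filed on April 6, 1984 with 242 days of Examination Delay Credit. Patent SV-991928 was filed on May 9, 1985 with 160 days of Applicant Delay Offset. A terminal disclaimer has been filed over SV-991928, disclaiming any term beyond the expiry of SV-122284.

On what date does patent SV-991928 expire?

Natural term of SV-991928:
  Base: filing + 16 years → 9 May 2001.
  Applicant Delay Offset: −160 days → 30 November 2000.
Expiry of referenced patent SV-122284:
  Base: filing + 16 years → 6 April 2000.
  Examination Delay Credit: +242 days → 4 December 2000.
Terminal disclaimer: SV-991928 expires on the earlier of 30 November 2000 and 4 December 2000.

November 30, 2000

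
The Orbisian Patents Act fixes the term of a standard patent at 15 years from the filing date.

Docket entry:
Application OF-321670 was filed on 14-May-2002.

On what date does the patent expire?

May 14, 2017

Filing date + 15 years → 14 May 2017.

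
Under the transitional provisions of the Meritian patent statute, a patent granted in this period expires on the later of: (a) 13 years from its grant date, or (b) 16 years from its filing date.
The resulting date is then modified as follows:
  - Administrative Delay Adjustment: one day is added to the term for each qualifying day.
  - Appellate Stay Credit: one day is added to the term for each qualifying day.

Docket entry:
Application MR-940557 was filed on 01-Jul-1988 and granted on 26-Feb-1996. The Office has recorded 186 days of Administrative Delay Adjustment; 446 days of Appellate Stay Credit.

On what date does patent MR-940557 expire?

November 20, 2010

(a) grant + 13 years → 26 February 2009.
(b) filing + 16 years → 1 July 2004.
Later of the two: 26 February 2009.
Administrative Delay Adjustment: +186 days → 31 August 2009.
Appellate Stay Credit: +446 days → 20 November 2010.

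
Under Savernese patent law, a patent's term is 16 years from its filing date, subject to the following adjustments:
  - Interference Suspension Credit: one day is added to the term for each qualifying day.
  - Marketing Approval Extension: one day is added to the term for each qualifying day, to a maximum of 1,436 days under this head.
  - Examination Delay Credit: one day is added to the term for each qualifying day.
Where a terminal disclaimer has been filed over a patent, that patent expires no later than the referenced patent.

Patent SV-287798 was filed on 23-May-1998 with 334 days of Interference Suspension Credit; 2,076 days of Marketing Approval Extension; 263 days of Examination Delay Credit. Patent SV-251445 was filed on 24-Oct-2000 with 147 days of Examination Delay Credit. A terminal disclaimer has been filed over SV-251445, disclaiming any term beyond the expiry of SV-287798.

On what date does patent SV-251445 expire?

March 20, 2017

Natural term of SV-251445:
  Base: filing + 16 years → 24 October 2016.
  Examination Delay Credit: +147 days → 20 March 2017.
Expiry of referenced patent SV-287798:
  Base: filing + 16 years → 23 May 2014.
  Interference Suspension Credit: +334 days → 22 April 2015.
  Marketing Approval Extension: 2076 days claimed exceeds the 1436-day cap, so +1436 days → 28 March 2019.
  Examination Delay Credit: +263 days → 16 December 2019.
Terminal disclaimer: SV-251445 expires on the earlier of 20 March 2017 and 16 December 2019.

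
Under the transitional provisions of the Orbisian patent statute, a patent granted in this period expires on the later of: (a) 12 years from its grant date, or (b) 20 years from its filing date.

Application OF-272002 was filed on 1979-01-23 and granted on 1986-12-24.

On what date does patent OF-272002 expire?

(a) grant + 12 years → 24 December 1998.
(b) filing + 20 years → 23 January 1999.
Later of the two: 23 January 1999.

1999-01-23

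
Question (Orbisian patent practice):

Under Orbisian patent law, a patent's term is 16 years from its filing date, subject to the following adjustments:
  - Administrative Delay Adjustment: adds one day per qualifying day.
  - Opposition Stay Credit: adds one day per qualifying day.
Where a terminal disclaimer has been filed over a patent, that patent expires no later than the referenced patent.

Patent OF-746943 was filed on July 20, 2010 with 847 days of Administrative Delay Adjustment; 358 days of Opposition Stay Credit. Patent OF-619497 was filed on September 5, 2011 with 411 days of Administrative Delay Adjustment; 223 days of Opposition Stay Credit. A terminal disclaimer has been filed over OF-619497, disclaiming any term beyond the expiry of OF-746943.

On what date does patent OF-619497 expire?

2029-05-31

Natural term of OF-619497:
  Base: filing + 16 years → 5 September 2027.
  Administrative Delay Adjustment: +411 days → 20 October 2028.
  Opposition Stay Credit: +223 days → 31 May 2029.
Expiry of referenced patent OF-746943:
  Base: filing + 16 years → 20 July 2026.
  Administrative Delay Adjustment: +847 days → 13 November 2028.
  Opposition Stay Credit: +358 days → 6 November 2029.
Terminal disclaimer: OF-619497 expires on the earlier of 31 May 2029 and 6 November 2029.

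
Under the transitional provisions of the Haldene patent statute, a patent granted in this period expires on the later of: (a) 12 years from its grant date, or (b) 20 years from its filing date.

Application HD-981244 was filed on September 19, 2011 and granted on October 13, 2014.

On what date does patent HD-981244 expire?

September 19, 2031

(a) grant + 12 years → 13 October 2026.
(b) filing + 20 years → 19 September 2031.
Later of the two: 19 September 2031.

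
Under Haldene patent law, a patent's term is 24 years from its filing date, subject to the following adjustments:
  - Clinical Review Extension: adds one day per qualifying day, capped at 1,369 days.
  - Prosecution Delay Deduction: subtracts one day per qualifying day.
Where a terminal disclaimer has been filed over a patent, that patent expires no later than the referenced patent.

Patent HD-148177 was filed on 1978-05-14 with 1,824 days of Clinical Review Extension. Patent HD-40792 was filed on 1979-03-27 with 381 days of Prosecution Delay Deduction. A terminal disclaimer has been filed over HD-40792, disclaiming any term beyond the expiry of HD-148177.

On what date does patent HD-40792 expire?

Natural term of HD-40792:
  Base: filing + 24 years → 27 March 2003.
  Prosecution Delay Deduction: −381 days → 11 March 2002.
Expiry of referenced patent HD-148177:
  Base: filing + 24 years → 14 May 2002.
  Clinical Review Extension: 1824 days claimed exceeds the 1369-day cap, so +1369 days → 11 February 2006.
Terminal disclaimer: HD-40792 expires on the earlier of 11 March 2002 and 11 February 2006.

March 11, 2002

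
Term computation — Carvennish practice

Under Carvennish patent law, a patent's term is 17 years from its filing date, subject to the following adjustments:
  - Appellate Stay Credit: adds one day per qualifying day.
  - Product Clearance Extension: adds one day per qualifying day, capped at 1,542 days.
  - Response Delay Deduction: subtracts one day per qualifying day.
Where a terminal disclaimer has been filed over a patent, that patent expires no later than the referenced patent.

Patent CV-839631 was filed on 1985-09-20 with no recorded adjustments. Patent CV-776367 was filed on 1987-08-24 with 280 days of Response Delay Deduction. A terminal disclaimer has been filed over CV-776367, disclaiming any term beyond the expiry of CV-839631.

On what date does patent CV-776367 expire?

Natural term of CV-776367:
  Base: filing + 17 years → 24 August 2004.
  Response Delay Deduction: −280 days → 18 November 2003.
Expiry of referenced patent CV-839631:
  Base: filing + 17 years → 20 September 2002.
Terminal disclaimer: CV-776367 expires on the earlier of 18 November 2003 and 20 September 2002.

September 20, 2002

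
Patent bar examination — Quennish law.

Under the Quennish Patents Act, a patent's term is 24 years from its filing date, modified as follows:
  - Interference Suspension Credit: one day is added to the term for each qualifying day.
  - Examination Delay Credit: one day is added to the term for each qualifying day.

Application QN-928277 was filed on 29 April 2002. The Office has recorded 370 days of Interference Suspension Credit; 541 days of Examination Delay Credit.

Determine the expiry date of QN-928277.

Base term: filing date + 24 years → 29 April 2026.
Interference Suspension Credit: +370 days → 4 May 2027.
Examination Delay Credit: +541 days → 26 October 2028.

October 26, 2028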